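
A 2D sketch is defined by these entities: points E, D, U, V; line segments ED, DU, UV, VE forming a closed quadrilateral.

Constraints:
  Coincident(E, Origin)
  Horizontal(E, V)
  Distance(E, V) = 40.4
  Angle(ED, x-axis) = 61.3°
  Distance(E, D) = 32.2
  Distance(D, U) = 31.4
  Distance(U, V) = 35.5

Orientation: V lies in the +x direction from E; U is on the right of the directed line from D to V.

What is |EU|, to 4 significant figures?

5.103

E is at the origin; EV is horizontal with |EV| = 40.4 and V in +x, so V = (40.4, 0). ED runs at 61.3° with |ED| = 32.2, so D = (15.46, 28.24). U is determined by |DU| = 31.4 and |UV| = 35.5 together: it lies at the intersection of circle(D, 31.4) and circle(V, 35.5). With |DV| = 37.68, the foot of the radical line on DV is 15.20 from D and the perpendicular offset is √(31.4² − 15.20²) = 27.48. Taking the right-of-DV solution: U = (4.925, -1.335).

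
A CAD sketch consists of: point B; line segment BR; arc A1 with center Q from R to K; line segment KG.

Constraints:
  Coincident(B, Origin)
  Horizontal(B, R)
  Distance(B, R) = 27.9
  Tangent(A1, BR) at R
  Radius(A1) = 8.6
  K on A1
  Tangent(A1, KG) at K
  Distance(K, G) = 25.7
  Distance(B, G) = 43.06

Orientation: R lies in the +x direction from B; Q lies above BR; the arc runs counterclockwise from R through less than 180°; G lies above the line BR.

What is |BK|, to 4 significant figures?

37.72

Checks: |QK| = 8.600 ✓; ∠(QK, KG) = 90.00° ✓; |KG| = 25.70 ✓; |BG| = 43.06 ✓.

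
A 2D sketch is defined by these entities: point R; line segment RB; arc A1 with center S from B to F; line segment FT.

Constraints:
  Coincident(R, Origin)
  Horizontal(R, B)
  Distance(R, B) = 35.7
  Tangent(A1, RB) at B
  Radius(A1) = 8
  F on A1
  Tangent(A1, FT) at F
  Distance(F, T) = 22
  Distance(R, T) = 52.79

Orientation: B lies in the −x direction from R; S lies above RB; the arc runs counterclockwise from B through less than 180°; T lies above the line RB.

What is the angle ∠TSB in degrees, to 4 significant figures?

160.9°

Checks: ∠(SB, BR) = 90.00° ✓; |SF| = 8.000 ✓; ∠(SF, FT) = 90.00° ✓; |FT| = 22.00 ✓; |RT| = 52.79 ✓.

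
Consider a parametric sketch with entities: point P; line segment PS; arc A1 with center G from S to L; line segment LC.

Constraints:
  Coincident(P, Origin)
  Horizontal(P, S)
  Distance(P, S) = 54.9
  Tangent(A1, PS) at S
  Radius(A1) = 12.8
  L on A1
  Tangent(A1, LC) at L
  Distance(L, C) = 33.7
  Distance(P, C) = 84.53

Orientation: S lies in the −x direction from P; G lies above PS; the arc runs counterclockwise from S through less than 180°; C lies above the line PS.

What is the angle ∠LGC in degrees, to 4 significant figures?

69.20°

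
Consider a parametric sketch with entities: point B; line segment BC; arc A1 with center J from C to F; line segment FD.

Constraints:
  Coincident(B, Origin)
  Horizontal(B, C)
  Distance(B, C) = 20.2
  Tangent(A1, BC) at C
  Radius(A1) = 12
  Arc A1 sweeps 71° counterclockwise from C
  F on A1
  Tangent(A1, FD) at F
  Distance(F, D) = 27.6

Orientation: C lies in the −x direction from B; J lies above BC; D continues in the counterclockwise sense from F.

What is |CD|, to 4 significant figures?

39.78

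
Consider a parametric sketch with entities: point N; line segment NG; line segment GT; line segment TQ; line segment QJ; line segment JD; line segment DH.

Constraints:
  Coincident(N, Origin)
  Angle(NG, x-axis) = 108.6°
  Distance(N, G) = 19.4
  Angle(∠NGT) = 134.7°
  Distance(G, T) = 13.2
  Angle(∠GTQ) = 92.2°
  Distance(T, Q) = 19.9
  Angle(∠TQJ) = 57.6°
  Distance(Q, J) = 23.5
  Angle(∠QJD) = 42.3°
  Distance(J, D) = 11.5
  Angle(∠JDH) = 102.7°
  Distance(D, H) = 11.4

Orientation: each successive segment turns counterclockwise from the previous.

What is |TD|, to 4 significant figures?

10.04

∠TQJ = 57.6° gives QJ at 4.100° from the x-axis; with |QJ| = 23.5, J = (-4.036, 8.353). ∠QJD = 42.3° gives JD at 141.8° from the x-axis; with |JD| = 11.5, D = (-13.07, 15.46). Then |TD| = |D − T| = 10.04.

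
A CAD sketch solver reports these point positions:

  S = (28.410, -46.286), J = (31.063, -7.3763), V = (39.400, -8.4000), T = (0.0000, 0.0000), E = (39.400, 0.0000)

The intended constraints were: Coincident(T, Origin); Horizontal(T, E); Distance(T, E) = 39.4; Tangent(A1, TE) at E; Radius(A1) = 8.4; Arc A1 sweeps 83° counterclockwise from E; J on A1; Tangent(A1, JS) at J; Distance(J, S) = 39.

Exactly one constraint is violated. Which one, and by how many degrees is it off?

Tangent(A1, JS) at J — off by 3.10°.

T = (0.00, 0.00) ✓; T.y = 0.00, E.y = 0.00 ✓; |TE| = 39.40 ✓; ∠(VE, ET) = 90.00° ✓; |VE| = 8.400 ✓; bearing(V→J) − bearing(V→E) = 83.00° ✓; |VJ| = 8.400 ✓; ∠(VJ, JS) = 86.90° ✗; |JS| = 39.00 ✓.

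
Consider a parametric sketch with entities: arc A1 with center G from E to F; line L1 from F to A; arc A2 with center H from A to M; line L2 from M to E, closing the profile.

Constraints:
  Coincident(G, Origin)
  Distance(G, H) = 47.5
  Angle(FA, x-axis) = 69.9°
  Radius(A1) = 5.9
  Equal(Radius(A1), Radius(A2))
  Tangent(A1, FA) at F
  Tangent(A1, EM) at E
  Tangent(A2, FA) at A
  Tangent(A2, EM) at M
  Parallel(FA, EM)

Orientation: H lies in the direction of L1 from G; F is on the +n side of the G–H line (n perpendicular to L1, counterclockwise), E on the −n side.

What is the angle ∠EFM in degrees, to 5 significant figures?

76.049°

The slot axis is L1's direction at 69.9°, so u = (cos 69.9°, sin 69.9°) = (0.34366, 0.93909) and n = (−sin 69.9°, cos 69.9°) = (-0.93909, 0.34366). G is at the origin and H lies 47.5 along u from G, so H = 47.5·u = (16.324, 44.607). Tangency of A1 to both parallel lines with radius 5.9 puts F and E at G ± 5.9·n: F = (-5.5407, 2.0276), E = (5.5407, -2.0276). Equal radii place A and M the same way about H: A = H + 5.9·n = (10.783, 46.635), M = H − 5.9·n = (21.864, 42.579). Then cos ∠EFM = FE·FM / (|FE||FM|), giving 76.049°.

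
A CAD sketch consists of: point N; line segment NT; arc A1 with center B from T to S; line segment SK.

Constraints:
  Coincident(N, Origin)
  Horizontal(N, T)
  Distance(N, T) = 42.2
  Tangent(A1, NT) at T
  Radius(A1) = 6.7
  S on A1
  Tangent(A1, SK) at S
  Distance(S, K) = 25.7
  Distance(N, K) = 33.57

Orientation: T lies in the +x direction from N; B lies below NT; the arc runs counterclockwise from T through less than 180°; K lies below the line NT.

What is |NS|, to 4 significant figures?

36.69

Checks: |BS| = 6.700 ✓; ∠(BS, SK) = 90.00° ✓; |SK| = 25.70 ✓; |NK| = 33.57 ✓.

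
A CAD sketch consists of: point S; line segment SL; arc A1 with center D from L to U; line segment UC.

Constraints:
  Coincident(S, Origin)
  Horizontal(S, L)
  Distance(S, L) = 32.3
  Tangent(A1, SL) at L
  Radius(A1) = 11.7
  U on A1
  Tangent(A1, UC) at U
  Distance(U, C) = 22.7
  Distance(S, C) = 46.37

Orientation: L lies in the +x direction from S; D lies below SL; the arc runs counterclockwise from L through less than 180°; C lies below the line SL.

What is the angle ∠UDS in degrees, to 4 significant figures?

37.70°

S is at the origin; SL is horizontal with |SL| = 32.3 and L on the +x side, so L = (32.30, 0.000). A1 meets SL tangentially, so DL is at right angles to SL, so D = L + (0, -11.7) = (32.30, -11.70). Since DU ⟂ UC (tangency), |DC| = √(11.7² + 22.7²) = 25.54 regardless of where U sits on A1. So C lies on both circle(S, 46.37) and circle(D, 25.54); the below-SL intersection is C = (28.10, -36.89). U is the foot of the tangent from C: U = (21.16, -15.27).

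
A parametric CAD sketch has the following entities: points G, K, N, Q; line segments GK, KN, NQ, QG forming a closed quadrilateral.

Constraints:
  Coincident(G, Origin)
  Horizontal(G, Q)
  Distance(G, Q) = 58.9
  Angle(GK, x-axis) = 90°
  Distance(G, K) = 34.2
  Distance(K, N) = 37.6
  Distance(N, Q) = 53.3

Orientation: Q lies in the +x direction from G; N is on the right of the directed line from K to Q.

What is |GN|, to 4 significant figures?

6.411

Checks: |KN| = 37.60 ✓; |NQ| = 53.30 ✓.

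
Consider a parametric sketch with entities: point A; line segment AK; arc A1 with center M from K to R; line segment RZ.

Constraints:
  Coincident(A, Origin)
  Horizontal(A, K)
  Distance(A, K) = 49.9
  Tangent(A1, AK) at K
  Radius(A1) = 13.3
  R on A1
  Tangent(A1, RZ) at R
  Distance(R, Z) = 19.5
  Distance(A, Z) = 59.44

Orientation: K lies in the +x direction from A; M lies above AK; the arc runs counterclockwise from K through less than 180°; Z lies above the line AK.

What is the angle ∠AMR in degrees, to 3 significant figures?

153°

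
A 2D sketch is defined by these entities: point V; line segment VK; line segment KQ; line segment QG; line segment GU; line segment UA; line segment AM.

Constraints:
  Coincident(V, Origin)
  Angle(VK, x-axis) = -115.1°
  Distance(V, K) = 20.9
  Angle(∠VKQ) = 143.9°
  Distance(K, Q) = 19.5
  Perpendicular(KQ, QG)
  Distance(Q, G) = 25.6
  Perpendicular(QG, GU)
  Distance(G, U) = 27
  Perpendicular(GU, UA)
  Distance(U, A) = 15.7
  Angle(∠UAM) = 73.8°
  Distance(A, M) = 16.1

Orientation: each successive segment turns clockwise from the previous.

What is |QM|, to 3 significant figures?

18.4

V is at the origin; VK runs at -115.1° with length 20.9, so K = (-8.87, -18.9). ∠VKQ = 143.9° gives KQ at -151° from the x-axis; with |KQ| = 19.5, Q = (-26.0, -28.3). The perpendicularity gives QG at right angles to KQ, so QG runs at 119°; with |QG| = 25.6, G = (-38.3, -5.89). The perpendicularity gives GU at right angles to QG, so GU runs at 28.8°; with |GU| = 27.0, U = (-14.6, 7.12). GU is perpendicular to UA, so UA runs at -61.2°; with |UA| = 15.7, A = (-7.06, -6.64). ∠UAM = 73.8° gives AM at -167° from the x-axis; with |AM| = 16.1, M = (-22.8, -10.1). Then |QM| = |M − Q| = 18.4.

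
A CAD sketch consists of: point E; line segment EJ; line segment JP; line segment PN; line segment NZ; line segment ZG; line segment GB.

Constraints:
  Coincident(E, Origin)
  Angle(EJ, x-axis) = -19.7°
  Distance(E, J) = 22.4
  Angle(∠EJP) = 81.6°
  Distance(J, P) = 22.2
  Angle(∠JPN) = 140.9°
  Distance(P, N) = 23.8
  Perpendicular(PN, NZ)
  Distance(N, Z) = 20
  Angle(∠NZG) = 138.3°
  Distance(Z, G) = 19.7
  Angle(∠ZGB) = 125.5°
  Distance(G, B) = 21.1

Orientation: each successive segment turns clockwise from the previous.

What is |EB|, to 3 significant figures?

10.1

E is at the origin; EJ runs at -19.7° with length 22.4, so J = (21.1, -7.55). ∠EJP = 81.6° gives JP at -118° from the x-axis; with |JP| = 22.2, P = (10.6, -27.1). ∠JPN = 140.9° gives PN at -157° from the x-axis; with |PN| = 23.8, N = (-11.3, -36.4). PN ⟂ NZ, so NZ runs at 113°; with |NZ| = 20.0, Z = (-19.1, -17.9). ∠NZG = 138.3° gives ZG at 71.1° from the x-axis; with |ZG| = 19.7, G = (-12.7, 0.718). ∠ZGB = 125.5° gives GB at 16.6° from the x-axis; with |GB| = 21.1, B = (7.54, 6.75). Then |EB| = |B − E| = 10.1.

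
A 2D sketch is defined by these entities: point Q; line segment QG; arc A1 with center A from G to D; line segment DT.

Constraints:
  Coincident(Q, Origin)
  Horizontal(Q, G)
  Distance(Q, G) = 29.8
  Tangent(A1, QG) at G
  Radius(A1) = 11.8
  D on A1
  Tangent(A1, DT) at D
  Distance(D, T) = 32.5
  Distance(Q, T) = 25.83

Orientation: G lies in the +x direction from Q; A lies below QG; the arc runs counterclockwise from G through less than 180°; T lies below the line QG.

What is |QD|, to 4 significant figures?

21.88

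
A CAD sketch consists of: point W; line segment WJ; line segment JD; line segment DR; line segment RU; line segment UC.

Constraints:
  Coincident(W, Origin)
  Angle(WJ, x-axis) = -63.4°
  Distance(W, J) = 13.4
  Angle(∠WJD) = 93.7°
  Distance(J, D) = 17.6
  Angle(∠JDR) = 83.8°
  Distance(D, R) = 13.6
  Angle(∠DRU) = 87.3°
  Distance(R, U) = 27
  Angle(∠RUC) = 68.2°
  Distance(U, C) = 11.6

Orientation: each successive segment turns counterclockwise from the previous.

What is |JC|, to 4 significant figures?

4.664

∠DRU = 87.3° gives RU at -148.2° from the x-axis; with |RU| = 27.0, U = (-7.348, -7.478). ∠RUC = 68.2° gives UC at -36.40° from the x-axis; with |UC| = 11.6, C = (1.988, -14.36). Then |JC| = |C − J| = 4.664.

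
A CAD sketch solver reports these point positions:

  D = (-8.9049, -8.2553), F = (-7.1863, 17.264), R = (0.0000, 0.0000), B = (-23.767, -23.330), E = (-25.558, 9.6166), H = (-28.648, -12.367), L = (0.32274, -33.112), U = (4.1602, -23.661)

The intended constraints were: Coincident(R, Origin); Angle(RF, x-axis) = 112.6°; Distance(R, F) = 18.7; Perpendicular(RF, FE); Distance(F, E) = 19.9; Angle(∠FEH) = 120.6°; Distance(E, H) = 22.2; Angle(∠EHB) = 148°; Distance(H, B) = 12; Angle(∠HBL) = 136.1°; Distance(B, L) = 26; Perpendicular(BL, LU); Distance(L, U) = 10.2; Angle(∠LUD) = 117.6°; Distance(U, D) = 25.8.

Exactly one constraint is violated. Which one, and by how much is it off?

Distance(U, D) = 25.8 — off by 5.60.

R = (0.00, 0.00) ✓; RF at 112.6° ✓; |RF| = 18.70 ✓; ∠(RF, FE) = 90.00° ✓; |FE| = 19.90 ✓; ∠FEH = 120.6° ✓; |EH| = 22.20 ✓; ∠EHB = 148.0° ✓; |HB| = 12.00 ✓; ∠HBL = 136.1° ✓; |BL| = 26.00 ✓; ∠(BL, LU) = 90.00° ✓; |LU| = 10.20 ✓; ∠LUD = 117.6° ✓; |UD| = 20.20 ✗.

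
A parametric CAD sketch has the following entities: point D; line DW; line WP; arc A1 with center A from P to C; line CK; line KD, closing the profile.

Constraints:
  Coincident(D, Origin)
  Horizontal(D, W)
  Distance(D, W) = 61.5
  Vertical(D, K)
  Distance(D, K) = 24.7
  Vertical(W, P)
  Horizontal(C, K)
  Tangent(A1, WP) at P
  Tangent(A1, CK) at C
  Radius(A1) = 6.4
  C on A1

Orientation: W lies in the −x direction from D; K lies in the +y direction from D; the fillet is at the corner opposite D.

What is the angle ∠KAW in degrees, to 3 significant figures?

116°

D is at the origin; DW is horizontal with |DW| = 61.5 and W on the −x side, so W = (-61.5, 0.00). D and K share the same x with |DK| = 24.7 and K on the +y side, so K = (0.00, 24.7). The virtual corner opposite D is at (-61.5, 24.7). Since A1 is tangent to WP there, AP ⟂ WP and the tangent condition forces AC to be normal to CK, with radius 6.4, so the center A sits 6.4 in from both sides at A = (-55.1, 18.3). Then cos ∠KAW = AK·AW / (|AK||AW|), giving 116°.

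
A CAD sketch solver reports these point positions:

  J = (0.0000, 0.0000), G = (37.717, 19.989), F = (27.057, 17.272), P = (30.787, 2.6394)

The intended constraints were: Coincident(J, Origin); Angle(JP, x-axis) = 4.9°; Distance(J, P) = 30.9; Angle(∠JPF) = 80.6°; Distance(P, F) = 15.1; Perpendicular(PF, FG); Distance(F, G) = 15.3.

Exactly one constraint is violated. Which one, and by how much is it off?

Distance(F, G) = 15.3 — off by 4.30.

J = (0.00, 0.00) ✓; JP at 4.900° ✓; |JP| = 30.90 ✓; ∠JPF = 80.60° ✓; |PF| = 15.10 ✓; ∠(PF, FG) = 90.00° ✓; |FG| = 11.00 ✗.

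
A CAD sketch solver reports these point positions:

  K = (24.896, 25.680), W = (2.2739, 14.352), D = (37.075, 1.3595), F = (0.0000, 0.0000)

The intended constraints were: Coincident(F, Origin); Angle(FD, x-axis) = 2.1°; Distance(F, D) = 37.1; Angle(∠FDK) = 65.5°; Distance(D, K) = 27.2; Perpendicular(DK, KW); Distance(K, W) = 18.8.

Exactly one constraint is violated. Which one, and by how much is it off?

Distance(K, W) = 18.8 — off by 6.50.

F = (0.00, 0.00) ✓; FD at 2.100° ✓; |FD| = 37.10 ✓; ∠FDK = 65.50° ✓; |DK| = 27.20 ✓; ∠(DK, KW) = 90.00° ✓; |KW| = 25.30 ✗.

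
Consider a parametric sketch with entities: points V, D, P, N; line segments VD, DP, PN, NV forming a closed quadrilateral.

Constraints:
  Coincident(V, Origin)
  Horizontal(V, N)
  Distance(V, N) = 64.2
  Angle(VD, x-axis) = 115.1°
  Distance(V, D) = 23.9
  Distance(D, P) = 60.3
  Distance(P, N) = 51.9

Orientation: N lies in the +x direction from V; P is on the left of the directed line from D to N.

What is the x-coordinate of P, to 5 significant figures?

44.157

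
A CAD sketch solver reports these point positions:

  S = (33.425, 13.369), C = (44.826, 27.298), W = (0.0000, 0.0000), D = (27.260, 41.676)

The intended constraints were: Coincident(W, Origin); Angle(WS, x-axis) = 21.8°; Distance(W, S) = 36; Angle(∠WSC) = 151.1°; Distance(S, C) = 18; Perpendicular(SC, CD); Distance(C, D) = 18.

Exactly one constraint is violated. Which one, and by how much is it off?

Distance(C, D) = 18 — off by 4.70.

W = (0.00, 0.00) ✓; WS at 21.80° ✓; |WS| = 36.00 ✓; ∠WSC = 151.1° ✓; |SC| = 18.00 ✓; ∠(SC, CD) = 90.00° ✓; |CD| = 22.70 ✗.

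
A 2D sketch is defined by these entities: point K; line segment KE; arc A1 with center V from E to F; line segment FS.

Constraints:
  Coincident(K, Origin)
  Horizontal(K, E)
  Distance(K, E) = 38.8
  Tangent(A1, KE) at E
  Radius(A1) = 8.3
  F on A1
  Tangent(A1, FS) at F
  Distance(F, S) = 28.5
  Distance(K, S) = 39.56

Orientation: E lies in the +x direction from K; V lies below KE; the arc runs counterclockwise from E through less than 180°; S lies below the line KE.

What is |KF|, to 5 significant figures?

31.435

K is at the origin; K and E share the same y with |KE| = 38.8 and E on the +x side, so E = (38.800, 0.0000). Tangency of A1 to KE means the radius VE is perpendicular to KE, so V = E + (0, -8.3) = (38.800, -8.3000). Since VF ⟂ FS (tangency), |VS| = √(8.3² + 28.5²) = 29.684 regardless of where F sits on A1. So S lies on both circle(K, 39.56) and circle(V, 29.684); the below-KE intersection is S = (22.078, -32.826). F is the foot of the tangent from S: F = (30.908, -5.7284).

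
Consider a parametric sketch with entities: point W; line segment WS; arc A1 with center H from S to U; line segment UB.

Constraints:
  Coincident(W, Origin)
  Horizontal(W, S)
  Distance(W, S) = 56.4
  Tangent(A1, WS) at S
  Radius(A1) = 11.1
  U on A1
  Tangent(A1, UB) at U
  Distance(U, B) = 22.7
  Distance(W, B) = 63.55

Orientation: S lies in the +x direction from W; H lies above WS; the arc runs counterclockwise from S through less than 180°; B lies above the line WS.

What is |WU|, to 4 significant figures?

67.76

W is at the origin; W and S share the same y with |WS| = 56.4 and S on the +x side, so S = (56.40, 0.000). Since A1 is tangent to WS there, HS ⟂ WS, so H = S + (0, 11.1) = (56.40, 11.10). Since HU ⟂ UB (tangency), |HB| = √(11.1² + 22.7²) = 25.27 regardless of where U sits on A1. So B lies on both circle(W, 63.55) and circle(H, 25.27); the above-WS intersection is B = (52.34, 36.04). U is the foot of the tangent from B: U = (65.46, 17.51).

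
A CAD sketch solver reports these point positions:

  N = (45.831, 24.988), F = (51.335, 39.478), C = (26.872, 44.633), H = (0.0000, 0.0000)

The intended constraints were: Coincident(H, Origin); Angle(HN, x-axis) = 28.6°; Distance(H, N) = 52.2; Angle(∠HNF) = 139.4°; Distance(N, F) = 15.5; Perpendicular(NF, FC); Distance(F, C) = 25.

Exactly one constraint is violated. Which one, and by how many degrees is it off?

Perpendicular(NF, FC) — off by 8.90°.

H = (0.00, 0.00) ✓; HN at 28.60° ✓; |HN| = 52.20 ✓; ∠HNF = 139.4° ✓; |NF| = 15.50 ✓; ∠(NF, FC) = 98.90° ✗; |FC| = 25.00 ✓.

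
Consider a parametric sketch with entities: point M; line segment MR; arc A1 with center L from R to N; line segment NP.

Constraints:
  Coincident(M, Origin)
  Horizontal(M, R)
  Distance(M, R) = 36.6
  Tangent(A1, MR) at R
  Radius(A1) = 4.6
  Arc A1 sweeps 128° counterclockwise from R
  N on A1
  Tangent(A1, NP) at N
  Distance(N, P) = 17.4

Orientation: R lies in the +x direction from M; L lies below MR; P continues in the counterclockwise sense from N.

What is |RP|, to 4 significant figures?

22.30

M is at the origin; MR is horizontal with |MR| = 36.6 and R on the +x side, so R = (36.60, 0.000). Tangency of A1 to MR means the radius LR is perpendicular to MR, so L = R + (0, -4.6) = (36.60, -4.600). On A1, R sits at bearing 90° from L; a 128° counterclockwise sweep puts N at bearing 218°, so N = L + 4.6·(cos 218°, sin 218°) = (32.98, -7.432). A1 meets NP tangentially, so LN is at right angles to NP, so NP runs along (−sin 218°, cos 218°); with |NP| = 17.4, P = (43.69, -21.14). Then |RP| = |P − R| = 22.30.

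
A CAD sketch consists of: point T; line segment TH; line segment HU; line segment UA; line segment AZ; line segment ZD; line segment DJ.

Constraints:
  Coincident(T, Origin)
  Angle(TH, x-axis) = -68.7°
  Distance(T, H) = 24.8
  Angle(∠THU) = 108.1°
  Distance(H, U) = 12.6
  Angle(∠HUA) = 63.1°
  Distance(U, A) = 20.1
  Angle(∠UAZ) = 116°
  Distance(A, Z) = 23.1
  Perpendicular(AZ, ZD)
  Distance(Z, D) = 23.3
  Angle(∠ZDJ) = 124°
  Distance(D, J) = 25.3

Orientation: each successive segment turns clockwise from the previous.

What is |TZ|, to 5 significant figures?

13.320

T is at the origin; TH runs at -68.7° with length 24.8, so H = (9.0086, -23.106). ∠THU = 108.1° gives HU at -140.60° from the x-axis; with |HU| = 12.6, U = (-0.72781, -31.104). ∠HUA = 63.1° gives UA at 102.50° from the x-axis; with |UA| = 20.1, A = (-5.0782, -11.480). ∠UAZ = 116.0° gives AZ at 38.500° from the x-axis; with |AZ| = 23.1, Z = (13.000, 2.9001). Then |TZ| = |Z − T| = 13.320.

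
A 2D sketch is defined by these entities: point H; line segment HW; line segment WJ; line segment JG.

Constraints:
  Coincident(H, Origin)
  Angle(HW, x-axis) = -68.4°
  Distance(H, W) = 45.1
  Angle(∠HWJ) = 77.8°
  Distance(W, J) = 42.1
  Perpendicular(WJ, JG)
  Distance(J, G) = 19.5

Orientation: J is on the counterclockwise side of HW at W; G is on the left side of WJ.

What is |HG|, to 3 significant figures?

40.8

H is at the origin; HW runs at -68.4° with length 45.1, so W = 45.1·(cos -68.4°, sin -68.4°) = (16.6, -41.9). ∠HWJ = 77.8°, so WJ runs at -68.4° + (180° − 77.8°) = 33.8° from the x-axis; with |WJ| = 42.1, J = W + 42.1·(cos 33.8°, sin 33.8°) = (51.6, -18.5). The perpendicularity gives JG at right angles to WJ; with |JG| = 19.5 on the left of WJ, G = J + 19.5·(-0.556, 0.831) = (40.7, -2.31). Then |HG| = |G − H| = 40.8.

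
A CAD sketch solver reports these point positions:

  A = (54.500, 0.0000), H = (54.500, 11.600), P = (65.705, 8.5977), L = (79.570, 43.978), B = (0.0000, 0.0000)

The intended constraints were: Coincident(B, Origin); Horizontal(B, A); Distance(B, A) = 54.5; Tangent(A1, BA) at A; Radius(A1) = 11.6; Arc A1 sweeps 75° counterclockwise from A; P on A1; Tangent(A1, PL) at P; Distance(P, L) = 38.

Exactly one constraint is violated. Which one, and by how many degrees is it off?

Tangent(A1, PL) at P — off by 6.40°.

B = (0.00, 0.00) ✓; B.y = 0.00, A.y = 0.00 ✓; |BA| = 54.50 ✓; ∠(HA, AB) = 90.00° ✓; |HA| = 11.60 ✓; bearing(H→P) − bearing(H→A) = 75.00° ✓; |HP| = 11.60 ✓; ∠(HP, PL) = 96.40° ✗; |PL| = 38.00 ✓.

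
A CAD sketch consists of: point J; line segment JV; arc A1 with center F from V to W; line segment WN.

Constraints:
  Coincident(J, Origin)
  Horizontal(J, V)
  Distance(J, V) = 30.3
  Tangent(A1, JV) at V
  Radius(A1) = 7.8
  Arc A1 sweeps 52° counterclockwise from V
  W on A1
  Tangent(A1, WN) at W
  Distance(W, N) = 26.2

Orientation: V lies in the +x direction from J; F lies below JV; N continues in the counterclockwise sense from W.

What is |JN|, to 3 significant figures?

25.0

J is at the origin; JV is horizontal with |JV| = 30.3 and V on the +x side, so V = (30.3, 0.00). Since A1 is tangent to JV there, FV ⟂ JV, so F = V + (0, -7.8) = (30.3, -7.80). On A1, V sits at bearing 90° from F; a 52° counterclockwise sweep puts W at bearing 142°, so W = F + 7.8·(cos 142°, sin 142°) = (24.2, -3.00). Tangency of A1 to WN means the radius FW is perpendicular to WN, so WN runs along (−sin 142°, cos 142°); with |WN| = 26.2, N = (8.02, -23.6). Then |JN| = |N − J| = 25.0.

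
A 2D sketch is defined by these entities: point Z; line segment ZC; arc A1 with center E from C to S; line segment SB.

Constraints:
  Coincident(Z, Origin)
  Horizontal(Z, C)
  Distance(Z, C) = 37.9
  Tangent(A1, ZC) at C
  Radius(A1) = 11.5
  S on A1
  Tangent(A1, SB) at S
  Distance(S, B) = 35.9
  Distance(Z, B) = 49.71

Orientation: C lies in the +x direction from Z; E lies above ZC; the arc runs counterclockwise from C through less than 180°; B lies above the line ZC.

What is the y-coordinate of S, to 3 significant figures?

19.6

Checks: |ES| = 11.50 ✓; ∠(ES, SB) = 90.00° ✓; |SB| = 35.90 ✓; |ZB| = 49.71 ✓.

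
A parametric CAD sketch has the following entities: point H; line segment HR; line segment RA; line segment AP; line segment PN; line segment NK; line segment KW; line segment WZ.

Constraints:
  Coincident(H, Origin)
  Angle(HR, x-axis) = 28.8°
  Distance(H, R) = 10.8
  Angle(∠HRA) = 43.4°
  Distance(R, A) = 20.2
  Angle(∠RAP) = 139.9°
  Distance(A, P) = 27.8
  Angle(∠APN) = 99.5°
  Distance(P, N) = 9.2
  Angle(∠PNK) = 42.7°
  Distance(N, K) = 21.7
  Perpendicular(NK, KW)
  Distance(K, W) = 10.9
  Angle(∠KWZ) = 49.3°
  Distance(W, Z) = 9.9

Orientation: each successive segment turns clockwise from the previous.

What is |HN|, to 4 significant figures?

34.29

H is at the origin; HR runs at 28.8° with length 10.8, so R = (9.464, 5.203). ∠HRA = 43.4° gives RA at -107.8° from the x-axis; with |RA| = 20.2, A = (3.289, -14.03). ∠RAP = 139.9° gives AP at -147.9° from the x-axis; with |AP| = 27.8, P = (-20.26, -28.80). ∠APN = 99.5° gives PN at 131.6° from the x-axis; with |PN| = 9.2, N = (-26.37, -21.92). Then |HN| = |N − H| = 34.29.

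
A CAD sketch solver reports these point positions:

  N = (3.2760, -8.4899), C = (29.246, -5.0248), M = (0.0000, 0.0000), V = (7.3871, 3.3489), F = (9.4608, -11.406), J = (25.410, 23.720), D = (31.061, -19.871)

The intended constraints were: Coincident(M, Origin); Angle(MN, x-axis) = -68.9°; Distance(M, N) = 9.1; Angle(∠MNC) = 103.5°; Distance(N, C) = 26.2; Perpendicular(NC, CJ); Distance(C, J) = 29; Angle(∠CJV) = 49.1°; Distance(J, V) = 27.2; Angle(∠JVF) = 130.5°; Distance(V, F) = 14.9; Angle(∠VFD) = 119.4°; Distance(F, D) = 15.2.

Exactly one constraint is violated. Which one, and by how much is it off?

Distance(F, D) = 15.2 — off by 8.00.

M = (0.00, 0.00) ✓; MN at -68.90° ✓; |MN| = 9.100 ✓; ∠MNC = 103.5° ✓; |NC| = 26.20 ✓; ∠(NC, CJ) = 90.00° ✓; |CJ| = 29.00 ✓; ∠CJV = 49.10° ✓; |JV| = 27.20 ✓; ∠JVF = 130.5° ✓; |VF| = 14.90 ✓; ∠VFD = 119.4° ✓; |FD| = 23.20 ✗.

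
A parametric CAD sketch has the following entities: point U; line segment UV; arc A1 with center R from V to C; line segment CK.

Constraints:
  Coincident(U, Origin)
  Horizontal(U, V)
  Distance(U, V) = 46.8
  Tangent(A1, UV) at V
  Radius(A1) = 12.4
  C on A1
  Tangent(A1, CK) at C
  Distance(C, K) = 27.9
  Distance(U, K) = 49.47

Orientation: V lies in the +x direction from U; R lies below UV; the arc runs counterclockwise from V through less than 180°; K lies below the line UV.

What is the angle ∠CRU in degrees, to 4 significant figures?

7.680°

Checks: U = (0.00, 0.00) ✓; |RC| = 12.40 ✓; ∠(RC, CK) = 90.00° ✓; |CK| = 27.90 ✓; |UK| = 49.47 ✓.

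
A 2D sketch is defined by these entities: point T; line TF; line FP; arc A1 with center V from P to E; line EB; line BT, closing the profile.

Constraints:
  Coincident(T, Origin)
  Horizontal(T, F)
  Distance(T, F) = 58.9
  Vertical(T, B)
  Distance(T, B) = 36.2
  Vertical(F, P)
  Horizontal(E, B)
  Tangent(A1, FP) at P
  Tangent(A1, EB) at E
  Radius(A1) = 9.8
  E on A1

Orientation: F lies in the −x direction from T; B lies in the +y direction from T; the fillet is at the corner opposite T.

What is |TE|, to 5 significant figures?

61.002

T is at the origin; TF is horizontal with |TF| = 58.9 and F on the −x side, so F = (-58.900, 0.0000). TB is vertical with |TB| = 36.2 and B on the +y side, so B = (0.0000, 36.200). The virtual corner opposite T is at (-58.900, 36.200). Tangency of A1 to FP means the radius VP is perpendicular to FP and the tangent condition forces VE to be normal to EB, with radius 9.8, so the center V sits 9.8 in from both sides at V = (-49.100, 26.400). That places the tangent points at P = (-58.900, 26.400) on FP and E = (-49.100, 36.200) on EB. Then |TE| = |E − T| = 61.002.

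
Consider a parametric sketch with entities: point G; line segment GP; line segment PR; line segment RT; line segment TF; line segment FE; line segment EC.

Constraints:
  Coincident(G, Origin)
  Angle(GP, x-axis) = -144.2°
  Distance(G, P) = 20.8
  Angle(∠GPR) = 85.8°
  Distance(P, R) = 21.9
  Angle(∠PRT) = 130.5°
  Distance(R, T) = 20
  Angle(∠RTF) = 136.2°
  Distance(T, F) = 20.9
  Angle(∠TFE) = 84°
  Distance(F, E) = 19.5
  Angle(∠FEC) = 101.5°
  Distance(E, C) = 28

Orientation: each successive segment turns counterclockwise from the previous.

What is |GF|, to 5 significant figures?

35.629

∠PRT = 130.5° gives RT at -0.50000° from the x-axis; with |RT| = 20.0, T = (17.206, -29.118). ∠RTF = 136.2° gives TF at 43.300° from the x-axis; with |TF| = 20.9, F = (32.417, -14.784). Then |GF| = |F − G| = 35.629.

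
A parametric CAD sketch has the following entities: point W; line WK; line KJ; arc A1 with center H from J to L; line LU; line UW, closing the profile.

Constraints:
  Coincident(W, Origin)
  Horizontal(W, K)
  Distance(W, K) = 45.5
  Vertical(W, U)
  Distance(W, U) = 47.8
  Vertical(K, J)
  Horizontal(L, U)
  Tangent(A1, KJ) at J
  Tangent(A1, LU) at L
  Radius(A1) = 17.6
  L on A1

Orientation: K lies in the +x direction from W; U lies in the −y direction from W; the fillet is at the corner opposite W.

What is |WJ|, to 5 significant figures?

54.610

W is at the origin; W and K share the same y with |WK| = 45.5 and K on the +x side, so K = (45.500, 0.0000). WU is vertical with |WU| = 47.8 and U on the −y side, so U = (0.0000, -47.800). The virtual corner opposite W is at (45.500, -47.800). The tangent condition forces HJ to be normal to KJ and since A1 is tangent to LU there, HL ⟂ LU, with radius 17.6, so the center H sits 17.6 in from both sides at H = (27.900, -30.200). That places the tangent points at J = (45.500, -30.200) on KJ and L = (27.900, -47.800) on LU. Then |WJ| = |J − W| = 54.610.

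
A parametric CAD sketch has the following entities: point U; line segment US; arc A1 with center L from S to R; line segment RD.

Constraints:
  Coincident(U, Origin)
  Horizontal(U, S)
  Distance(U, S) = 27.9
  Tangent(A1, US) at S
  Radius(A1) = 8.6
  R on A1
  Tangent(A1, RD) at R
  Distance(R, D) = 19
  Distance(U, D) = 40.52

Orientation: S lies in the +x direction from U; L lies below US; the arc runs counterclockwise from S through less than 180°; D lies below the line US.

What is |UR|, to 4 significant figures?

23.43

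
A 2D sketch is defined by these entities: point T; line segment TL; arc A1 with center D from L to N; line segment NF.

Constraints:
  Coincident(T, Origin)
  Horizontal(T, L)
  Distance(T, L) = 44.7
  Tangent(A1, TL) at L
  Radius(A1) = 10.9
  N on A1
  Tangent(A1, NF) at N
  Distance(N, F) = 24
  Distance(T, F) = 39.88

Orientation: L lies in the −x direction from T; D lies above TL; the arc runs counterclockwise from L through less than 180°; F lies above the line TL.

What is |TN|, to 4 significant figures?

35.18

Checks: |DN| = 10.90 ✓; ∠(DN, NF) = 90.00° ✓; |NF| = 24.00 ✓; |TF| = 39.88 ✓.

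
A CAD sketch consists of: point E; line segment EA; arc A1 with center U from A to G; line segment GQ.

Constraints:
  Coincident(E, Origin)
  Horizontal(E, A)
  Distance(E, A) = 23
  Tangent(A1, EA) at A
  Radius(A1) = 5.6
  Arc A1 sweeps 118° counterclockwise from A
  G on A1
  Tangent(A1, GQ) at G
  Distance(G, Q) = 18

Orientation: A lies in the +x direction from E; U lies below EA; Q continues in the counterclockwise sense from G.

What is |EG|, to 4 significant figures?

19.84

E is at the origin; E and A share the same y with |EA| = 23.0 and A on the +x side, so A = (23.00, 0.000). Tangency of A1 to EA means the radius UA is perpendicular to EA, so U = A + (0, -5.6) = (23.00, -5.600). On A1, A sits at bearing 90° from U; a 118° counterclockwise sweep puts G at bearing 208°, so G = U + 5.6·(cos 208°, sin 208°) = (18.06, -8.229). Then |EG| = |G − E| = 19.84.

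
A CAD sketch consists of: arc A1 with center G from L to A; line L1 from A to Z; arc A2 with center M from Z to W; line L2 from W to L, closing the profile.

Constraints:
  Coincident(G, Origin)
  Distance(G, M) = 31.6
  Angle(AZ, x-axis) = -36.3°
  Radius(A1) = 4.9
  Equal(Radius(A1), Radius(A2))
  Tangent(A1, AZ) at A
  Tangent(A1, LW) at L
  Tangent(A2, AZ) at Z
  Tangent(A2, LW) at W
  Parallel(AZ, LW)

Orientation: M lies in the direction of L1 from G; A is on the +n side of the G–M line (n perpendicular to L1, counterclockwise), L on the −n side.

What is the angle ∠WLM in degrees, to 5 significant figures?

8.8143°

The slot axis is L1's direction at -36.3°, so u = (cos -36.3°, sin -36.3°) = (0.80593, -0.59201) and n = (−sin -36.3°, cos -36.3°) = (0.59201, 0.80593). G is at the origin and M lies 31.6 along u from G, so M = 31.6·u = (25.467, -18.708). Tangency of A1 to both parallel lines with radius 4.9 puts A and L at G ± 4.9·n: A = (2.9009, 3.9490), L = (-2.9009, -3.9490). Equal radii place Z and W the same way about M: Z = M + 4.9·n = (28.368, -14.759), W = M − 4.9·n = (22.566, -22.657). Then cos ∠WLM = LW·LM / (|LW||LM|), giving 8.8143°.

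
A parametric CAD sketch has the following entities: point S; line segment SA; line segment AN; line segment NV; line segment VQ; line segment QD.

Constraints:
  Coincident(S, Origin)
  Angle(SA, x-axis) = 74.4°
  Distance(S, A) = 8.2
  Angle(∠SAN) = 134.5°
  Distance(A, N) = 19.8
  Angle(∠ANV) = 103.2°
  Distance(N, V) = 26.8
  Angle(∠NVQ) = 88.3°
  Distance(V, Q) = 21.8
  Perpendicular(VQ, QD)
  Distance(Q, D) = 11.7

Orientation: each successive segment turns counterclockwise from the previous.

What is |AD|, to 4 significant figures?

19.10

S is at the origin; SA runs at 74.4° with length 8.2, so A = (2.205, 7.898). ∠SAN = 134.5° gives AN at 119.9° from the x-axis; with |AN| = 19.8, N = (-7.665, 25.06). ∠ANV = 103.2° gives NV at -163.3° from the x-axis; with |NV| = 26.8, V = (-33.33, 17.36). ∠NVQ = 88.3° gives VQ at -71.60° from the x-axis; with |VQ| = 21.8, Q = (-26.45, -3.324). The perpendicularity gives QD at right angles to VQ, so QD runs at 18.40°; with |QD| = 11.7, D = (-15.35, 0.3688). Then |AD| = |D − A| = 19.10.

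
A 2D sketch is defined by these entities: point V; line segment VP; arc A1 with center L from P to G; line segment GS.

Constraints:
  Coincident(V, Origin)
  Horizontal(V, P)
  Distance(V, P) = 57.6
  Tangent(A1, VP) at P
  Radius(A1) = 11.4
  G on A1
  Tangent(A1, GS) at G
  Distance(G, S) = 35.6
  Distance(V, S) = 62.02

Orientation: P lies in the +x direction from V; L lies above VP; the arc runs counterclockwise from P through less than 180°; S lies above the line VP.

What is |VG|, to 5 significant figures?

68.749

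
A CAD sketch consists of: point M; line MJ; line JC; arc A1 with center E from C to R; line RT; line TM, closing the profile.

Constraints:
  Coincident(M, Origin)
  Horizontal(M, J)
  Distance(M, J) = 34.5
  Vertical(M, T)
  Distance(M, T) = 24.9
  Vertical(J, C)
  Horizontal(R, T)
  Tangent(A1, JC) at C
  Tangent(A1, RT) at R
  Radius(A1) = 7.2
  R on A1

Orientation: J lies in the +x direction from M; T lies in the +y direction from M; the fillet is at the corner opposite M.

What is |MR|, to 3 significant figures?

36.9

The virtual corner opposite M is at (34.5, 24.9). Since A1 is tangent to JC there, EC ⟂ JC and the tangent condition forces ER to be normal to RT, with radius 7.2, so the center E sits 7.2 in from both sides at E = (27.3, 17.7). That places the tangent points at C = (34.5, 17.7) on JC and R = (27.3, 24.9) on RT. Then |MR| = |R − M| = 36.9.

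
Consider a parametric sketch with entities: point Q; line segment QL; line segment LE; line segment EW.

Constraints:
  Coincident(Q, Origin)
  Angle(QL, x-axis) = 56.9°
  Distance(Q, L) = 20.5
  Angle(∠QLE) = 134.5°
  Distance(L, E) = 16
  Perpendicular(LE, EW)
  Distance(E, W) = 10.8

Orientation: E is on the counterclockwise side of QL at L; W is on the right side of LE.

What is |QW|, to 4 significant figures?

39.60

∠QLE = 134.5°, so LE runs at 56.9° + (180° − 134.5°) = 102.4° from the x-axis; with |LE| = 16.0, E = L + 16.0·(cos 102.4°, sin 102.4°) = (7.759, 32.80). LE is perpendicular to EW; with |EW| = 10.8 on the right of LE, W = E + 10.8·(0.9767, 0.2147) = (18.31, 35.12). Then |QW| = |W − Q| = 39.60.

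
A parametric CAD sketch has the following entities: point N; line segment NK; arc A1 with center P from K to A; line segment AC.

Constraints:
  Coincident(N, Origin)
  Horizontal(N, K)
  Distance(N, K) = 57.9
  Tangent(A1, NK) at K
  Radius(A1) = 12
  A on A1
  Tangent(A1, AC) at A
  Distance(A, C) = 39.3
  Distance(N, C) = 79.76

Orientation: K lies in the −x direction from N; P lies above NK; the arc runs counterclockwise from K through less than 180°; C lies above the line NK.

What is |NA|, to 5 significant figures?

49.233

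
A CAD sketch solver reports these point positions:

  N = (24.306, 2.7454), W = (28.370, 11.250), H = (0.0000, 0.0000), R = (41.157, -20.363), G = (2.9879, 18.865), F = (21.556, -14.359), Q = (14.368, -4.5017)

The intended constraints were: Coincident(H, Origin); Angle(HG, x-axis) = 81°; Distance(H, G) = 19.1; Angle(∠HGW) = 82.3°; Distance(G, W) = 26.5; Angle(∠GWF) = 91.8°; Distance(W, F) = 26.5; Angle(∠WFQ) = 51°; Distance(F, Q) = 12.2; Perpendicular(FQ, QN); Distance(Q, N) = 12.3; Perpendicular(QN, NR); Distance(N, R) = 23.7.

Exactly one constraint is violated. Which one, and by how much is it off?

Distance(N, R) = 23.7 — off by 4.90.

H = (0.00, 0.00) ✓; HG at 81.00° ✓; |HG| = 19.10 ✓; ∠HGW = 82.30° ✓; |GW| = 26.50 ✓; ∠GWF = 91.80° ✓; |WF| = 26.50 ✓; ∠WFQ = 51.00° ✓; |FQ| = 12.20 ✓; ∠(FQ, QN) = 90.00° ✓; |QN| = 12.30 ✓; ∠(QN, NR) = 90.00° ✓; |NR| = 28.60 ✗.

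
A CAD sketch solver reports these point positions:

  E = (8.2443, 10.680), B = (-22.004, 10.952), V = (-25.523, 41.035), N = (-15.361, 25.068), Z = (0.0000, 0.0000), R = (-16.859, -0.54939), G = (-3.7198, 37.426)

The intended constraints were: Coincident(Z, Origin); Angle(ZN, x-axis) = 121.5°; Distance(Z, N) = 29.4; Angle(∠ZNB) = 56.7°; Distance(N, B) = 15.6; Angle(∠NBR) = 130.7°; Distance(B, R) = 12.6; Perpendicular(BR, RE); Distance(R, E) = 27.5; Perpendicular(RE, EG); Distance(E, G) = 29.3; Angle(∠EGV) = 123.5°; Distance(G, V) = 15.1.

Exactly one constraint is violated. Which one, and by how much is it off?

Distance(G, V) = 15.1 — off by 7.00.

Z = (0.00, 0.00) ✓; ZN at 121.5° ✓; |ZN| = 29.40 ✓; ∠ZNB = 56.70° ✓; |NB| = 15.60 ✓; ∠NBR = 130.7° ✓; |BR| = 12.60 ✓; ∠(BR, RE) = 90.00° ✓; |RE| = 27.50 ✓; ∠(RE, EG) = 90.00° ✓; |EG| = 29.30 ✓; ∠EGV = 123.5° ✓; |GV| = 22.10 ✗.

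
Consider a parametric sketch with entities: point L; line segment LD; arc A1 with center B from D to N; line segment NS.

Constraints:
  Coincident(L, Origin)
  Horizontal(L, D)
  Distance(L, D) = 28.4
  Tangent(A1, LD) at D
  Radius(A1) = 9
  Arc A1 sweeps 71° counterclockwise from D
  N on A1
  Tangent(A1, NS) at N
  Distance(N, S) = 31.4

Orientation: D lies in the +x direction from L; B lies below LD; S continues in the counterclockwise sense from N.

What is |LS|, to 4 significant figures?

37.04

L is at the origin; L and D share the same y with |LD| = 28.4 and D on the +x side, so D = (28.40, 0.000). The tangent condition forces BD to be normal to LD, so B = D + (0, -9) = (28.40, -9.000). On A1, D sits at bearing 90° from B; a 71° counterclockwise sweep puts N at bearing 161°, so N = B + 9.0·(cos 161°, sin 161°) = (19.89, -6.070). The tangent condition forces BN to be normal to NS, so NS runs along (−sin 161°, cos 161°); with |NS| = 31.4, S = (9.667, -35.76). Then |LS| = |S − L| = 37.04.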